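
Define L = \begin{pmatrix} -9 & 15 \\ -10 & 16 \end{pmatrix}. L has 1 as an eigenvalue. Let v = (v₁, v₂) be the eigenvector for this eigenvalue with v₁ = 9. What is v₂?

L − 1I = [[-10, 15], [-10, 15]].
Solving (L − 1I)v = 0 gives the eigenspace spanned by (9, 6).
With v₁ = 9, v = (9, 6), so v₂ = 6.

6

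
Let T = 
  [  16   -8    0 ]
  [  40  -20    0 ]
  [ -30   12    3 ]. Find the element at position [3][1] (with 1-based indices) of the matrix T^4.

Characteristic polynomial: λ^3 + λ^2 - 12λ = λ(λ - 3)(λ + 4), so the eigenvalues are -4, 0, 3.
λ=0: eigenvector (1, 2, 2).
λ=-4: eigenvector (2, 5, 0).
λ=3: eigenvector (0, 0, 1).
P = [[1, 2, 0], [2, 5, 0], [2, 0, 1]], D = diag(0, -4, 3), P⁻¹ = [[5, -2, 0], [-2, 1, 0], [-10, 4, 1]].
T⁴ = P·diag(0, 256, 81)·P⁻¹ = [[-1024, 512, 0], [-2560, 1280, 0], [-810, 324, 81]].
The requested entry is -810.

-810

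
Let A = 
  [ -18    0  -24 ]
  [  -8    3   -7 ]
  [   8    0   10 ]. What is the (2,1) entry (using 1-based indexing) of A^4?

2560

Characteristic polynomial: s^3 + 5s^2 - 12s - 36 = (s - 3)(s + 2)(s + 6), so the eigenvalues are -6, -2, 3.
s=-6: eigenvector (-2, -1, 1).
s=3: eigenvector (0, 1, 0).
s=-2: eigenvector (-3, -2, 2).
P = [[-2, 0, -3], [-1, 1, -2], [1, 0, 2]], D = diag(-6, 3, -2), P⁻¹ = [[-2, 0, -3], [0, 1, 1], [1, 0, 2]].
A⁴ = P·diag(1296, 81, 16)·P⁻¹ = [[5136, 0, 7680], [2560, 81, 3905], [-2560, 0, -3824]].
The requested entry is 2560.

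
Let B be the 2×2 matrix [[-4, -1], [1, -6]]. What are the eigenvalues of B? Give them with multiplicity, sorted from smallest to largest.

Characteristic polynomial: p(t) = t^2 + 10t + 25 = (t + 5)^2.
Roots (with multiplicity): -5, -5.

-5, -5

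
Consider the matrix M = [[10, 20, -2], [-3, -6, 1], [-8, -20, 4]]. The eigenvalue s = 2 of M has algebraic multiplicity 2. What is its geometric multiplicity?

M − 2I = [[8, 20, -2], [-3, -8, 1], [-8, -20, 2]].
This matrix has rank 2, so its null space has dimension 3 − 2 = 1.

1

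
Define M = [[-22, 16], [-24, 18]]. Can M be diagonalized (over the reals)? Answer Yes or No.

Yes

Characteristic polynomial: p(μ) = μ^2 + 4μ - 12 = (μ - 2)(μ + 6).
All 2 eigenvalues are distinct, so M is diagonalizable.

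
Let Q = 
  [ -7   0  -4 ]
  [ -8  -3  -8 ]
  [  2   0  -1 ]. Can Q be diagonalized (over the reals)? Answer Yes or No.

Characteristic polynomial: p(λ) = λ^3 + 11λ^2 + 39λ + 45 = (λ + 3)^2(λ + 5).
λ = -3 has algebraic multiplicity 2; rank(Q + 3I) = 1, so geometric multiplicity = 2.
Every eigenvalue has geometric = algebraic multiplicity, so Q is diagonalizable.

Yes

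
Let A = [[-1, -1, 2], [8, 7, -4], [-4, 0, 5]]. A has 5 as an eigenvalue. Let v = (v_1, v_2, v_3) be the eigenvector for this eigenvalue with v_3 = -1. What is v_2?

A − 5I = [[-6, -1, 2], [8, 2, -4], [-4, 0, 0]].
Solving (A − 5I)v = 0 gives the eigenspace spanned by (0, -2, -1).
With v_3 = -1, v = (0, -2, -1), so v_2 = -2.

-2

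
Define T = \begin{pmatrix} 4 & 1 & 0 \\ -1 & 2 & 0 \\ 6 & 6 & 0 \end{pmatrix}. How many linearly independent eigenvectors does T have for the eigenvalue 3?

1

T − 3I = [[1, 1, 0], [-1, -1, 0], [6, 6, -3]].
This matrix has rank 2, so its null space has dimension 3 − 2 = 1.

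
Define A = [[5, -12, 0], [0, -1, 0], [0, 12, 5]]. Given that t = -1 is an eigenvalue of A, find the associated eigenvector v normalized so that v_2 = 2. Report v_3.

-4

A + 1I = [[6, -12, 0], [0, 0, 0], [0, 12, 6]].
Solving (A + 1I)v = 0 gives the eigenspace spanned by (4, 2, -4).
With v_2 = 2, v = (4, 2, -4), so v_3 = -4.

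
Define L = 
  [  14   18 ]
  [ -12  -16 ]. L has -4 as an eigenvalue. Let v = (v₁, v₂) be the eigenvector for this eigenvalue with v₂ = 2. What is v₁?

L + 4I = [[18, 18], [-12, -12]].
Solving (L + 4I)v = 0 gives the eigenspace spanned by (-2, 2).
With v₂ = 2, v = (-2, 2), so v₁ = -2.

-2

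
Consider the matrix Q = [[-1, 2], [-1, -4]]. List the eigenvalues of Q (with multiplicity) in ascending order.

Characteristic polynomial: p(μ) = μ^2 + 5μ + 6 = (μ + 2)(μ + 3).
Roots (with multiplicity): -3, -2.

-3, -2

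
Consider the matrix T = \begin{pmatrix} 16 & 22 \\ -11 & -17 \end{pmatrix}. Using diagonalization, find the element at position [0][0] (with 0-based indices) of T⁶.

Characteristic polynomial: μ^2 + μ - 30 = (μ - 5)(μ + 6), so the eigenvalues are -6, 5.
μ=-6: eigenvector (-1, 1).
μ=5: eigenvector (-2, 1).
P = [[-1, -2], [1, 1]], D = diag(-6, 5), P⁻¹ = [[1, 2], [-1, -1]].
T⁶ = P·diag(46656, 15625)·P⁻¹ = [[-15406, -62062], [31031, 77687]].
The requested entry is -15406.

-15406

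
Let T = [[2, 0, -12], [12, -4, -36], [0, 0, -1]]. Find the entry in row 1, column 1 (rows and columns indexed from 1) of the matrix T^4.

Characteristic polynomial: μ^3 + 3μ^2 - 6μ - 8 = (μ - 2)(μ + 1)(μ + 4), so the eigenvalues are -4, -1, 2.
μ=2: eigenvector (1, 2, 0).
μ=-1: eigenvector (4, 4, 1).
μ=-4: eigenvector (0, 1, 0).
P = [[1, 4, 0], [2, 4, 1], [0, 1, 0]], D = diag(2, -1, -4), P⁻¹ = [[1, 0, -4], [0, 0, 1], [-2, 1, 4]].
T⁴ = P·diag(16, 1, 256)·P⁻¹ = [[16, 0, -60], [-480, 256, 900], [0, 0, 1]].
The requested entry is 16.

16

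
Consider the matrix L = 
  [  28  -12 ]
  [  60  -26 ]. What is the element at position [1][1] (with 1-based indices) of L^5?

5248

Characteristic polynomial: r^2 - 2r - 8 = (r - 4)(r + 2), so the eigenvalues are -2, 4.
r=4: eigenvector (1, 2).
r=-2: eigenvector (2, 5).
P = [[1, 2], [2, 5]], D = diag(4, -2), P⁻¹ = [[5, -2], [-2, 1]].
L⁵ = P·diag(1024, -32)·P⁻¹ = [[5248, -2112], [10560, -4256]].
The requested entry is 5248.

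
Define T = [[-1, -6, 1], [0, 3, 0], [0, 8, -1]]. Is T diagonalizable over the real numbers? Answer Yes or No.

No

Characteristic polynomial: p(λ) = λ^3 - λ^2 - 5λ - 3 = (λ - 3)(λ + 1)^2.
λ = -1 has algebraic multiplicity 2; rank(T + 1I) = 2, so geometric multiplicity = 1.
Geometric multiplicity < algebraic multiplicity, so T is not diagonalizable.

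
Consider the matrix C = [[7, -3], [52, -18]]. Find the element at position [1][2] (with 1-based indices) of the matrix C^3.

-273

Characteristic polynomial: s^2 + 11s + 30 = (s + 5)(s + 6), so the eigenvalues are -6, -5.
s=-6: eigenvector (3, 13).
s=-5: eigenvector (1, 4).
P = [[3, 1], [13, 4]], D = diag(-6, -5), P⁻¹ = [[-4, 1], [13, -3]].
C³ = P·diag(-216, -125)·P⁻¹ = [[967, -273], [4732, -1308]].
The requested entry is -273.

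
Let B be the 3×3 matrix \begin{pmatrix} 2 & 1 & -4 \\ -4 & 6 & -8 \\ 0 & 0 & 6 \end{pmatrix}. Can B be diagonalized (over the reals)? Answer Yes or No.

No

Characteristic polynomial: p(s) = s^3 - 14s^2 + 64s - 96 = (s - 6)(s - 4)^2.
s = 4 has algebraic multiplicity 2; rank(B − 4I) = 2, so geometric multiplicity = 1.
Geometric multiplicity < algebraic multiplicity, so B is not diagonalizable.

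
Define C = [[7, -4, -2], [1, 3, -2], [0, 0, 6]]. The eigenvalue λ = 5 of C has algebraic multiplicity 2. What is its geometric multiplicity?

1

C − 5I = [[2, -4, -2], [1, -2, -2], [0, 0, 1]].
This matrix has rank 2, so its null space has dimension 3 − 2 = 1.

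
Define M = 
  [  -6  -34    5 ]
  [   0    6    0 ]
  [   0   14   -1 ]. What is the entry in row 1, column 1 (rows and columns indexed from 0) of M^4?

Characteristic polynomial: λ^3 + λ^2 - 36λ - 36 = (λ - 6)(λ + 1)(λ + 6), so the eigenvalues are -6, -1, 6.
λ=6: eigenvector (-2, 1, 2).
λ=-6: eigenvector (1, 0, 0).
λ=-1: eigenvector (1, 0, 1).
P = [[-2, 1, 1], [1, 0, 0], [2, 0, 1]], D = diag(6, -6, -1), P⁻¹ = [[0, 1, 0], [1, 4, -1], [0, -2, 1]].
M⁴ = P·diag(1296, 1296, 1)·P⁻¹ = [[1296, 2590, -1295], [0, 1296, 0], [0, 2590, 1]].
The requested entry is 1296.

1296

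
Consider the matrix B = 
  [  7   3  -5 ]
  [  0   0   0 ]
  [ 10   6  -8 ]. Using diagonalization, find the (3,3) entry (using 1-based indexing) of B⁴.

Characteristic polynomial: t^3 + t^2 - 6t = t(t - 2)(t + 3), so the eigenvalues are -3, 0, 2.
t=2: eigenvector (1, 0, 1).
t=0: eigenvector (1, 1, 2).
t=-3: eigenvector (1, 0, 2).
P = [[1, 1, 1], [0, 1, 0], [1, 2, 2]], D = diag(2, 0, -3), P⁻¹ = [[2, 0, -1], [0, 1, 0], [-1, -1, 1]].
B⁴ = P·diag(16, 0, 81)·P⁻¹ = [[-49, -81, 65], [0, 0, 0], [-130, -162, 146]].
The requested entry is 146.

146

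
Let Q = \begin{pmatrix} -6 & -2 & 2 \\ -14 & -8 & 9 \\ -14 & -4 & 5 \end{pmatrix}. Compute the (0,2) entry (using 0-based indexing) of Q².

Characteristic polynomial: μ^3 + 9μ^2 + 14μ - 24 = (μ - 1)(μ + 4)(μ + 6), so the eigenvalues are -6, -4, 1.
μ=-4: eigenvector (1, 1, 2).
μ=-6: eigenvector (1, 2, 2).
μ=1: eigenvector (0, 1, 1).
P = [[1, 1, 0], [1, 2, 1], [2, 2, 1]], D = diag(-4, -6, 1), P⁻¹ = [[0, -1, 1], [1, 1, -1], [-2, 0, 1]].
Q² = P·diag(16, 36, 1)·P⁻¹ = [[36, 20, -20], [70, 56, -55], [70, 40, -39]].
The requested entry is -20.

-20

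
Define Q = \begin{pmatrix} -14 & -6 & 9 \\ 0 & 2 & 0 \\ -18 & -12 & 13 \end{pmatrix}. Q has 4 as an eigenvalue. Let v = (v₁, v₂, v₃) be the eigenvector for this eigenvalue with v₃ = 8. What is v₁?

Q − 4I = [[-18, -6, 9], [0, -2, 0], [-18, -12, 9]].
Solving (Q − 4I)v = 0 gives the eigenspace spanned by (4, 0, 8).
With v₃ = 8, v = (4, 0, 8), so v₁ = 4.

4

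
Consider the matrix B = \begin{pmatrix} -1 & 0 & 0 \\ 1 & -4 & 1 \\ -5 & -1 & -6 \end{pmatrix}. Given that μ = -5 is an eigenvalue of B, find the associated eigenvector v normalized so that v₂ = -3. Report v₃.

3

B + 5I = [[4, 0, 0], [1, 1, 1], [-5, -1, -1]].
Solving (B + 5I)v = 0 gives the eigenspace spanned by (0, -3, 3).
With v₂ = -3, v = (0, -3, 3), so v₃ = 3.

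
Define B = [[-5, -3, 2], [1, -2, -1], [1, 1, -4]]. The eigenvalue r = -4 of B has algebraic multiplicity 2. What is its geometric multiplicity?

1

B + 4I = [[-1, -3, 2], [1, 2, -1], [1, 1, 0]].
This matrix has rank 2, so its null space has dimension 3 − 2 = 1.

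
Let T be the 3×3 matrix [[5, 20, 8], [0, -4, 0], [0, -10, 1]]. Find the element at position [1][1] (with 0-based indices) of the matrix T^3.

-64

Characteristic polynomial: s^3 - 2s^2 - 19s + 20 = (s - 5)(s - 1)(s + 4), so the eigenvalues are -4, 1, 5.
s=-4: eigenvector (-4, 1, 2).
s=5: eigenvector (1, 0, 0).
s=1: eigenvector (-2, 0, 1).
P = [[-4, 1, -2], [1, 0, 0], [2, 0, 1]], D = diag(-4, 5, 1), P⁻¹ = [[0, 1, 0], [1, 0, 2], [0, -2, 1]].
T³ = P·diag(-64, 125, 1)·P⁻¹ = [[125, 260, 248], [0, -64, 0], [0, -130, 1]].
The requested entry is -64.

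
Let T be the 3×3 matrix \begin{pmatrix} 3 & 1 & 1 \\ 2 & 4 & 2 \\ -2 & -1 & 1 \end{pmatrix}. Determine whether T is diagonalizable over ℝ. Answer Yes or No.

Characteristic polynomial: p(s) = s^3 - 8s^2 + 21s - 18 = (s - 3)^2(s - 2).
s = 3 has algebraic multiplicity 2; rank(T − 3I) = 2, so geometric multiplicity = 1.
Geometric multiplicity < algebraic multiplicity, so T is not diagonalizable.

No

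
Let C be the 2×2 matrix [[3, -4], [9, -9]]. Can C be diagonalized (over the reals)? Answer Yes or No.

No

Characteristic polynomial: p(s) = s^2 + 6s + 9 = (s + 3)^2.
s = -3 has algebraic multiplicity 2; rank(C + 3I) = 1, so geometric multiplicity = 1.
Geometric multiplicity < algebraic multiplicity, so C is not diagonalizable.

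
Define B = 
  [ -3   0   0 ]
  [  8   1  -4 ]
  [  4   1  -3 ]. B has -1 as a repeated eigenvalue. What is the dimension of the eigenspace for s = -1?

1

B + 1I = [[-2, 0, 0], [8, 2, -4], [4, 1, -2]].
This matrix has rank 2, so its null space has dimension 3 − 2 = 1.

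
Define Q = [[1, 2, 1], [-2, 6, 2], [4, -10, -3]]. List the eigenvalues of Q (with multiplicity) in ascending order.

Characteristic polynomial: p(μ) = μ^3 - 4μ^2 + 5μ - 2 = (μ - 2)(μ - 1)^2.
Roots (with multiplicity): 1, 1, 2.

1, 1, 2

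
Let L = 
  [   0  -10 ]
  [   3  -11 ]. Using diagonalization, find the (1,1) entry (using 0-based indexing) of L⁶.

201811

Characteristic polynomial: λ^2 + 11λ + 30 = (λ + 5)(λ + 6), so the eigenvalues are -6, -5.
λ=-6: eigenvector (-5, -3).
λ=-5: eigenvector (2, 1).
P = [[-5, 2], [-3, 1]], D = diag(-6, -5), P⁻¹ = [[1, -2], [3, -5]].
L⁶ = P·diag(46656, 15625)·P⁻¹ = [[-139530, 310310], [-93093, 201811]].
The requested entry is 201811.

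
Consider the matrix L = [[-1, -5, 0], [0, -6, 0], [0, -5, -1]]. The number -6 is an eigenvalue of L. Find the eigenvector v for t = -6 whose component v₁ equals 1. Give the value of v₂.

L + 6I = [[5, -5, 0], [0, 0, 0], [0, -5, 5]].
Solving (L + 6I)v = 0 gives the eigenspace spanned by (1, 1, 1).
With v₁ = 1, v = (1, 1, 1), so v₂ = 1.

1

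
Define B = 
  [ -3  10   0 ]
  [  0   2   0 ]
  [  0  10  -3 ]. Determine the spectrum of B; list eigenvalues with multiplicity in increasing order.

-3, -3, 2

Characteristic polynomial: p(t) = t^3 + 4t^2 - 3t - 18 = (t - 2)(t + 3)^2.
Roots (with multiplicity): -3, -3, 2.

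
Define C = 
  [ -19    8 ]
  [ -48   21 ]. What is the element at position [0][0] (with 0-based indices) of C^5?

-6979

Characteristic polynomial: r^2 - 2r - 15 = (r - 5)(r + 3), so the eigenvalues are -3, 5.
r=-3: eigenvector (1, 2).
r=5: eigenvector (1, 3).
P = [[1, 1], [2, 3]], D = diag(-3, 5), P⁻¹ = [[3, -1], [-2, 1]].
C⁵ = P·diag(-243, 3125)·P⁻¹ = [[-6979, 3368], [-20208, 9861]].
The requested entry is -6979.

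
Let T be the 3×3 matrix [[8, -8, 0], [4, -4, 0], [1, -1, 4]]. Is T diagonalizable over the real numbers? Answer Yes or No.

No

Characteristic polynomial: p(μ) = μ^3 - 8μ^2 + 16μ = μ(μ - 4)^2.
μ = 4 has algebraic multiplicity 2; rank(T − 4I) = 2, so geometric multiplicity = 1.
Geometric multiplicity < algebraic multiplicity, so T is not diagonalizable.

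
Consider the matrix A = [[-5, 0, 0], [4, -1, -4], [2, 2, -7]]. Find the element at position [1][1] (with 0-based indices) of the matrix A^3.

Characteristic polynomial: λ^3 + 13λ^2 + 55λ + 75 = (λ + 3)(λ + 5)^2, so the eigenvalues are -5, -5, -3.
λ=-5: eigenvector (1, -1, 0).
λ=-3: eigenvector (0, 2, 1).
λ=-5: eigenvector (0, -1, -1).
P = [[1, 0, 0], [-1, 2, -1], [0, 1, -1]], D = diag(-5, -3, -5), P⁻¹ = [[1, 0, 0], [1, 1, -1], [1, 1, -2]].
A³ = P·diag(-125, -27, -125)·P⁻¹ = [[-125, 0, 0], [196, 71, -196], [98, 98, -223]].
The requested entry is 71.

71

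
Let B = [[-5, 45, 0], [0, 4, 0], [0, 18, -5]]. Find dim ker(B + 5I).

B + 5I = [[0, 45, 0], [0, 9, 0], [0, 18, 0]].
This matrix has rank 1, so its null space has dimension 3 − 1 = 2.

2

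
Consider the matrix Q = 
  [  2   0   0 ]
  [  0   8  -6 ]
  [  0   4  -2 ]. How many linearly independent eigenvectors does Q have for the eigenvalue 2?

Q − 2I = [[0, 0, 0], [0, 6, -6], [0, 4, -4]].
This matrix has rank 1, so its null space has dimension 3 − 1 = 2.

2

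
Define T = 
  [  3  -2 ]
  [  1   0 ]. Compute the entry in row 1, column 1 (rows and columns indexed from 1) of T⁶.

Characteristic polynomial: μ^2 - 3μ + 2 = (μ - 2)(μ - 1), so the eigenvalues are 1, 2.
μ=2: eigenvector (-2, -1).
μ=1: eigenvector (1, 1).
P = [[-2, 1], [-1, 1]], D = diag(2, 1), P⁻¹ = [[-1, 1], [-1, 2]].
T⁶ = P·diag(64, 1)·P⁻¹ = [[127, -126], [63, -62]].
The requested entry is 127.

127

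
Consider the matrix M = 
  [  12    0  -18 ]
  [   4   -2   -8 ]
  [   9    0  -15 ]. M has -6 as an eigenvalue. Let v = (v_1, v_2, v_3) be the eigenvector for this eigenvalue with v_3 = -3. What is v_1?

M + 6I = [[18, 0, -18], [4, 4, -8], [9, 0, -9]].
Solving (M + 6I)v = 0 gives the eigenspace spanned by (-3, -3, -3).
With v_3 = -3, v = (-3, -3, -3), so v_1 = -3.

-3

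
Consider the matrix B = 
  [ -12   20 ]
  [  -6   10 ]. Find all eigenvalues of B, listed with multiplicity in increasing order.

-2, 0

Characteristic polynomial: p(t) = t^2 + 2t = t(t + 2).
Roots (with multiplicity): -2, 0.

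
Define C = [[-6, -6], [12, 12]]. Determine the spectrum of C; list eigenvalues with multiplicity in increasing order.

0, 6

Characteristic polynomial: p(μ) = μ^2 - 6μ = μ(μ - 6).
Roots (with multiplicity): 0, 6.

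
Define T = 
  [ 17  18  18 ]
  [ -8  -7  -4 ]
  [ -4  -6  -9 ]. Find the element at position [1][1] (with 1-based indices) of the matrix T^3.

Characteristic polynomial: s^3 - s^2 - 17s - 15 = (s - 5)(s + 1)(s + 3), so the eigenvalues are -3, -1, 5.
s=5: eigenvector (3, -2, 0).
s=-1: eigenvector (-1, 2, -1).
s=-3: eigenvector (0, -1, 1).
P = [[3, -1, 0], [-2, 2, -1], [0, -1, 1]], D = diag(5, -1, -3), P⁻¹ = [[1, 1, 1], [2, 3, 3], [2, 3, 4]].
T³ = P·diag(125, -1, -27)·P⁻¹ = [[377, 378, 378], [-200, -175, -148], [-52, -78, -105]].
The requested entry is 377.

377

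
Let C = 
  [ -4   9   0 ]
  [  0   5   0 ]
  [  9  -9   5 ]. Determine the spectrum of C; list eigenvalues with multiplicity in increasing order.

Characteristic polynomial: p(t) = t^3 - 6t^2 - 15t + 100 = (t - 5)^2(t + 4).
Roots (with multiplicity): -4, 5, 5.

-4, 5, 5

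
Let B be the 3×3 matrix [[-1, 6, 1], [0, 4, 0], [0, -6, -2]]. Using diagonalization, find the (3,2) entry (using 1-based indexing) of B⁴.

Characteristic polynomial: λ^3 - λ^2 - 10λ - 8 = (λ - 4)(λ + 1)(λ + 2), so the eigenvalues are -2, -1, 4.
λ=-2: eigenvector (-1, 0, 1).
λ=4: eigenvector (1, 1, -1).
λ=-1: eigenvector (1, 0, 0).
P = [[-1, 1, 1], [0, 1, 0], [1, -1, 0]], D = diag(-2, 4, -1), P⁻¹ = [[0, 1, 1], [0, 1, 0], [1, 0, 1]].
B⁴ = P·diag(16, 256, 1)·P⁻¹ = [[1, 240, -15], [0, 256, 0], [0, -240, 16]].
The requested entry is -240.

-240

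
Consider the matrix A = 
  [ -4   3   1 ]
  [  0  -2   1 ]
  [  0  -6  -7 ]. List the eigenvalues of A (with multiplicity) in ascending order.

Characteristic polynomial: p(r) = r^3 + 13r^2 + 56r + 80 = (r + 4)^2(r + 5).
Roots (with multiplicity): -5, -4, -4.

-5, -4, -4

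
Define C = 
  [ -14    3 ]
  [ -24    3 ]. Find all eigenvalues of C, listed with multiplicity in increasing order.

Characteristic polynomial: p(t) = t^2 + 11t + 30 = (t + 5)(t + 6).
Roots (with multiplicity): -6, -5.

-6, -5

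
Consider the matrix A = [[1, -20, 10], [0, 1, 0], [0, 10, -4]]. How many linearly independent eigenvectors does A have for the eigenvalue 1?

A − 1I = [[0, -20, 10], [0, 0, 0], [0, 10, -5]].
This matrix has rank 1, so its null space has dimension 3 − 1 = 2.

2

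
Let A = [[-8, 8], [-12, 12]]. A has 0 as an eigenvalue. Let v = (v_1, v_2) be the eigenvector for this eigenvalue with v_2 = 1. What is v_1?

A = [[-8, 8], [-12, 12]].
Solving (A)v = 0 gives the eigenspace spanned by (1, 1).
With v_2 = 1, v = (1, 1), so v_1 = 1.

1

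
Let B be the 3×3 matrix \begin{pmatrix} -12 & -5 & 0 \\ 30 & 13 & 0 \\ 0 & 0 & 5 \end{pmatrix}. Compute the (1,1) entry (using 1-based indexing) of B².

-6

Characteristic polynomial: λ^3 - 6λ^2 - λ + 30 = (λ - 5)(λ - 3)(λ + 2), so the eigenvalues are -2, 3, 5.
λ=-2: eigenvector (1, -2, 0).
λ=3: eigenvector (-1, 3, 0).
λ=5: eigenvector (0, 0, 1).
P = [[1, -1, 0], [-2, 3, 0], [0, 0, 1]], D = diag(-2, 3, 5), P⁻¹ = [[3, 1, 0], [2, 1, 0], [0, 0, 1]].
B² = P·diag(4, 9, 25)·P⁻¹ = [[-6, -5, 0], [30, 19, 0], [0, 0, 25]].
The requested entry is -6.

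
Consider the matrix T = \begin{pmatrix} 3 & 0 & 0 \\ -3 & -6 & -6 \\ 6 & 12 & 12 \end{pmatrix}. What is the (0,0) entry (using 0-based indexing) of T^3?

27

Characteristic polynomial: λ^3 - 9λ^2 + 18λ = λ(λ - 6)(λ - 3), so the eigenvalues are 0, 3, 6.
λ=3: eigenvector (1, 1, -2).
λ=0: eigenvector (0, -1, 1).
λ=6: eigenvector (0, -1, 2).
P = [[1, 0, 0], [1, -1, -1], [-2, 1, 2]], D = diag(3, 0, 6), P⁻¹ = [[1, 0, 0], [0, -2, -1], [1, 1, 1]].
T³ = P·diag(27, 0, 216)·P⁻¹ = [[27, 0, 0], [-189, -216, -216], [378, 432, 432]].
The requested entry is 27.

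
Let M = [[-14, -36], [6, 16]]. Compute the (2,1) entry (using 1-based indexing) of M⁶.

Characteristic polynomial: t^2 - 2t - 8 = (t - 4)(t + 2), so the eigenvalues are -2, 4.
t=-2: eigenvector (3, -1).
t=4: eigenvector (-2, 1).
P = [[3, -2], [-1, 1]], D = diag(-2, 4), P⁻¹ = [[1, 2], [1, 3]].
M⁶ = P·diag(64, 4096)·P⁻¹ = [[-8000, -24192], [4032, 12160]].
The requested entry is 4032.

4032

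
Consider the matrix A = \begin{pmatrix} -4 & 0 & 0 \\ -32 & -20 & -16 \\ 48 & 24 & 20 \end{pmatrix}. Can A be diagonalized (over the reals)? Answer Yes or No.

Yes

Characteristic polynomial: p(μ) = μ^3 + 4μ^2 - 16μ - 64 = (μ - 4)(μ + 4)^2.
μ = -4 has algebraic multiplicity 2; rank(A + 4I) = 1, so geometric multiplicity = 2.
Every eigenvalue has geometric = algebraic multiplicity, so A is diagonalizable.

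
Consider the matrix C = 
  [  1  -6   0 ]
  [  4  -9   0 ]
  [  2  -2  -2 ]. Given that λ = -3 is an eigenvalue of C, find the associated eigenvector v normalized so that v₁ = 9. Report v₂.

6

C + 3I = [[4, -6, 0], [4, -6, 0], [2, -2, 1]].
Solving (C + 3I)v = 0 gives the eigenspace spanned by (9, 6, -6).
With v₁ = 9, v = (9, 6, -6), so v₂ = 6.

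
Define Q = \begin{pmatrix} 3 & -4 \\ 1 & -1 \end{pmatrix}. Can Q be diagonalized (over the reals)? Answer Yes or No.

No

Characteristic polynomial: p(s) = s^2 - 2s + 1 = (s - 1)^2.
s = 1 has algebraic multiplicity 2; rank(Q − 1I) = 1, so geometric multiplicity = 1.
Geometric multiplicity < algebraic multiplicity, so Q is not diagonalizable.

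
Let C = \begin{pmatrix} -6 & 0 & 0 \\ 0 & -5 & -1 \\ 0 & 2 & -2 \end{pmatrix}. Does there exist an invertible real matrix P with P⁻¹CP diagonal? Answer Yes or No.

Characteristic polynomial: p(λ) = λ^3 + 13λ^2 + 54λ + 72 = (λ + 3)(λ + 4)(λ + 6).
All 3 eigenvalues are distinct, so C is diagonalizable.

Yes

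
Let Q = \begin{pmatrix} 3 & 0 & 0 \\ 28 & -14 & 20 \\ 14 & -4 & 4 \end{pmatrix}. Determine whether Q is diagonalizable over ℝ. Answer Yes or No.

Yes

Characteristic polynomial: p(t) = t^3 + 7t^2 - 6t - 72 = (t - 3)(t + 4)(t + 6).
All 3 eigenvalues are distinct, so Q is diagonalizable.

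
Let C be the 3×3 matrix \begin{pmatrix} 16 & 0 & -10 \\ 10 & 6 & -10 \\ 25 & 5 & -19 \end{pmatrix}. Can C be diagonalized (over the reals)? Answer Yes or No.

Characteristic polynomial: p(s) = s^3 - 3s^2 - 22s + 24 = (s - 6)(s - 1)(s + 4).
All 3 eigenvalues are distinct, so C is diagonalizable.

Yes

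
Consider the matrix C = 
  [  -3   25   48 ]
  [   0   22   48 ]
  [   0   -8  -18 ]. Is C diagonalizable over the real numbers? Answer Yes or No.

Yes

Characteristic polynomial: p(r) = r^3 - r^2 - 24r - 36 = (r - 6)(r + 2)(r + 3).
All 3 eigenvalues are distinct, so C is diagonalizable.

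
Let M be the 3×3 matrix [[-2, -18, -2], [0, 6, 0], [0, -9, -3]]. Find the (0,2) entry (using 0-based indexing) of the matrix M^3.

-38

Characteristic polynomial: λ^3 - λ^2 - 24λ - 36 = (λ - 6)(λ + 2)(λ + 3), so the eigenvalues are -3, -2, 6.
λ=-2: eigenvector (1, 0, 0).
λ=6: eigenvector (-2, 1, -1).
λ=-3: eigenvector (2, 0, 1).
P = [[1, -2, 2], [0, 1, 0], [0, -1, 1]], D = diag(-2, 6, -3), P⁻¹ = [[1, 0, -2], [0, 1, 0], [0, 1, 1]].
M³ = P·diag(-8, 216, -27)·P⁻¹ = [[-8, -486, -38], [0, 216, 0], [0, -243, -27]].
The requested entry is -38.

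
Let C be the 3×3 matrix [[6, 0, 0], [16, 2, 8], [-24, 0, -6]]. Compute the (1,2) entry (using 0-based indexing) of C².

-32

Characteristic polynomial: t^3 - 2t^2 - 36t + 72 = (t - 6)(t - 2)(t + 6), so the eigenvalues are -6, 2, 6.
t=-6: eigenvector (0, 1, -1).
t=6: eigenvector (1, 0, -2).
t=2: eigenvector (0, 1, 0).
P = [[0, 1, 0], [1, 0, 1], [-1, -2, 0]], D = diag(-6, 6, 2), P⁻¹ = [[-2, 0, -1], [1, 0, 0], [2, 1, 1]].
C² = P·diag(36, 36, 4)·P⁻¹ = [[36, 0, 0], [-64, 4, -32], [0, 0, 36]].
The requested entry is -32.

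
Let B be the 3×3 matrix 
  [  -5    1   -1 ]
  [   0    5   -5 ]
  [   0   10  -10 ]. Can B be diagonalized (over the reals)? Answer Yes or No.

Characteristic polynomial: p(λ) = λ^3 + 10λ^2 + 25λ = λ(λ + 5)^2.
λ = -5 has algebraic multiplicity 2; rank(B + 5I) = 2, so geometric multiplicity = 1.
Geometric multiplicity < algebraic multiplicity, so B is not diagonalizable.

No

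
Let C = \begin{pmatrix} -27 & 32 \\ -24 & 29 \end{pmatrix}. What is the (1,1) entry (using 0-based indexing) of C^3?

Characteristic polynomial: t^2 - 2t - 15 = (t - 5)(t + 3), so the eigenvalues are -3, 5.
t=-3: eigenvector (4, 3).
t=5: eigenvector (1, 1).
P = [[4, 1], [3, 1]], D = diag(-3, 5), P⁻¹ = [[1, -1], [-3, 4]].
C³ = P·diag(-27, 125)·P⁻¹ = [[-483, 608], [-456, 581]].
The requested entry is 581.

581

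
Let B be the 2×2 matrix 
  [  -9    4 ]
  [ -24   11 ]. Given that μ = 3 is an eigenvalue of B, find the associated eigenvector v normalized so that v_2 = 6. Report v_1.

2

B − 3I = [[-12, 4], [-24, 8]].
Solving (B − 3I)v = 0 gives the eigenspace spanned by (2, 6).
With v_2 = 6, v = (2, 6), so v_1 = 2.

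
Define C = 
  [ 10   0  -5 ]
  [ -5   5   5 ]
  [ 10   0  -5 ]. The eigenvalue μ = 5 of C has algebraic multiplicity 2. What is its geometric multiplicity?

C − 5I = [[5, 0, -5], [-5, 0, 5], [10, 0, -10]].
This matrix has rank 1, so its null space has dimension 3 − 1 = 2.

2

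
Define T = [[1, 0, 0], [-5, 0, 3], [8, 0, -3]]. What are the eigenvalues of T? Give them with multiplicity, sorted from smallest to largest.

-3, 0, 1

Characteristic polynomial: p(λ) = λ^3 + 2λ^2 - 3λ = λ(λ - 1)(λ + 3).
Roots (with multiplicity): -3, 0, 1.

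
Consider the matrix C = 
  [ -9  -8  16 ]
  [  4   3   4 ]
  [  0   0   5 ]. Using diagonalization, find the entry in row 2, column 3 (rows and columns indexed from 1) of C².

96

Characteristic polynomial: t^3 + t^2 - 25t - 25 = (t - 5)(t + 1)(t + 5), so the eigenvalues are -5, -1, 5.
t=-1: eigenvector (-1, 1, 0).
t=-5: eigenvector (2, -1, 0).
t=5: eigenvector (0, 2, 1).
P = [[-1, 2, 0], [1, -1, 2], [0, 0, 1]], D = diag(-1, -5, 5), P⁻¹ = [[1, 2, -4], [1, 1, -2], [0, 0, 1]].
C² = P·diag(1, 25, 25)·P⁻¹ = [[49, 48, -96], [-24, -23, 96], [0, 0, 25]].
The requested entry is 96.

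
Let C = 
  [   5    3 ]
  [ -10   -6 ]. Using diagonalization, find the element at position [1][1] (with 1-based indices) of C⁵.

5

Characteristic polynomial: s^2 + s = s(s + 1), so the eigenvalues are -1, 0.
s=-1: eigenvector (-1, 2).
s=0: eigenvector (3, -5).
P = [[-1, 3], [2, -5]], D = diag(-1, 0), P⁻¹ = [[5, 3], [2, 1]].
C⁵ = P·diag(-1, 0)·P⁻¹ = [[5, 3], [-10, -6]].
The requested entry is 5.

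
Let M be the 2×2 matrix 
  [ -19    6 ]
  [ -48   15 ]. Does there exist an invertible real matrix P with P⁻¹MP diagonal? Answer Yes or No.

Yes

Characteristic polynomial: p(r) = r^2 + 4r + 3 = (r + 1)(r + 3).
All 2 eigenvalues are distinct, so M is diagonalizable.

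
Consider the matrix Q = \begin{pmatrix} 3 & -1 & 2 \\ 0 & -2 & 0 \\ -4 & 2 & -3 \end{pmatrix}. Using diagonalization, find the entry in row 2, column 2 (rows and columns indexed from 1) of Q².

4

Characteristic polynomial: λ^3 + 2λ^2 - λ - 2 = (λ - 1)(λ + 1)(λ + 2), so the eigenvalues are -2, -1, 1.
λ=-1: eigenvector (1, 0, -2).
λ=-2: eigenvector (1, 1, -2).
λ=1: eigenvector (1, 0, -1).
P = [[1, 1, 1], [0, 1, 0], [-2, -2, -1]], D = diag(-1, -2, 1), P⁻¹ = [[-1, -1, -1], [0, 1, 0], [2, 0, 1]].
Q² = P·diag(1, 4, 1)·P⁻¹ = [[1, 3, 0], [0, 4, 0], [0, -6, 1]].
The requested entry is 4.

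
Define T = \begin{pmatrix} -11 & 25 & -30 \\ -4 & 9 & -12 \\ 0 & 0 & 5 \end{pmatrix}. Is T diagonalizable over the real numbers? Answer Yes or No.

No

Characteristic polynomial: p(λ) = λ^3 - 3λ^2 - 9λ - 5 = (λ - 5)(λ + 1)^2.
λ = -1 has algebraic multiplicity 2; rank(T + 1I) = 2, so geometric multiplicity = 1.
Geometric multiplicity < algebraic multiplicity, so T is not diagonalizable.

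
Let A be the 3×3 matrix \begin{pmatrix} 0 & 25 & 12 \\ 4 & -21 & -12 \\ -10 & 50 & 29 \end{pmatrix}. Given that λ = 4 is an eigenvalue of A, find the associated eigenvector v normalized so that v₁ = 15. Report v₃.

A − 4I = [[-4, 25, 12], [4, -25, -12], [-10, 50, 25]].
Solving (A − 4I)v = 0 gives the eigenspace spanned by (15, -12, 30).
With v₁ = 15, v = (15, -12, 30), so v₃ = 30.

30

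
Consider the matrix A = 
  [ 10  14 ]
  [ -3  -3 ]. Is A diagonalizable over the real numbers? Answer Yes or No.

Characteristic polynomial: p(s) = s^2 - 7s + 12 = (s - 4)(s - 3).
All 2 eigenvalues are distinct, so A is diagonalizable.

Yes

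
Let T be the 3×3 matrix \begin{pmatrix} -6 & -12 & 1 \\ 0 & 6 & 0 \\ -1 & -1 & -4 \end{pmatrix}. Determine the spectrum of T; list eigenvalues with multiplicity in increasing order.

Characteristic polynomial: p(λ) = λ^3 + 4λ^2 - 35λ - 150 = (λ - 6)(λ + 5)^2.
Roots (with multiplicity): -5, -5, 6.

-5, -5, 6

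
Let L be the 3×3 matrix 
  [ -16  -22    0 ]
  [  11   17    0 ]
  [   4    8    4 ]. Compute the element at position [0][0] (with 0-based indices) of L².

Characteristic polynomial: s^3 - 5s^2 - 26s + 120 = (s - 6)(s - 4)(s + 5), so the eigenvalues are -5, 4, 6.
s=6: eigenvector (1, -1, -2).
s=-5: eigenvector (2, -1, 0).
s=4: eigenvector (0, 0, 1).
P = [[1, 2, 0], [-1, -1, 0], [-2, 0, 1]], D = diag(6, -5, 4), P⁻¹ = [[-1, -2, 0], [1, 1, 0], [-2, -4, 1]].
L² = P·diag(36, 25, 16)·P⁻¹ = [[14, -22, 0], [11, 47, 0], [40, 80, 16]].
The requested entry is 14.

14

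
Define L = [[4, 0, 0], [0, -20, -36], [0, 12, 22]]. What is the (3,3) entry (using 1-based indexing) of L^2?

Characteristic polynomial: μ^3 - 6μ^2 + 32 = (μ - 4)^2(μ + 2), so the eigenvalues are -2, 4, 4.
μ=4: eigenvector (1, 0, 0).
μ=4: eigenvector (0, -3, 2).
μ=-2: eigenvector (0, -2, 1).
P = [[1, 0, 0], [0, -3, -2], [0, 2, 1]], D = diag(4, 4, -2), P⁻¹ = [[1, 0, 0], [0, 1, 2], [0, -2, -3]].
L² = P·diag(16, 16, 4)·P⁻¹ = [[16, 0, 0], [0, -32, -72], [0, 24, 52]].
The requested entry is 52.

52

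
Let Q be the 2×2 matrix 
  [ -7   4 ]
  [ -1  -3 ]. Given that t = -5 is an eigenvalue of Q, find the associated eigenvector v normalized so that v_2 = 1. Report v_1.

Q + 5I = [[-2, 4], [-1, 2]].
Solving (Q + 5I)v = 0 gives the eigenspace spanned by (2, 1).
With v_2 = 1, v = (2, 1), so v_1 = 2.

2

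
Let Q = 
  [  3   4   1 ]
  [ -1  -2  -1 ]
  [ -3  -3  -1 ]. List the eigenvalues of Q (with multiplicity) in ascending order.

Characteristic polynomial: p(s) = s^3 - 3s - 2 = (s - 2)(s + 1)^2.
Roots (with multiplicity): -1, -1, 2.

-1, -1, 2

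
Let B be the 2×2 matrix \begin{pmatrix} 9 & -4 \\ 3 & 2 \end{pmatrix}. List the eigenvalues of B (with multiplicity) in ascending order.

Characteristic polynomial: p(s) = s^2 - 11s + 30 = (s - 6)(s - 5).
Roots (with multiplicity): 5, 6.

5, 6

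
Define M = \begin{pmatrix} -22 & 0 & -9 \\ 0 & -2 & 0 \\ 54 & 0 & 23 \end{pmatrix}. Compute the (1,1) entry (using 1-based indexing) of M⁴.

Characteristic polynomial: r^3 + r^2 - 22r - 40 = (r - 5)(r + 2)(r + 4), so the eigenvalues are -4, -2, 5.
r=-4: eigenvector (1, 0, -2).
r=-2: eigenvector (0, 1, 0).
r=5: eigenvector (-1, 0, 3).
P = [[1, 0, -1], [0, 1, 0], [-2, 0, 3]], D = diag(-4, -2, 5), P⁻¹ = [[3, 0, 1], [0, 1, 0], [2, 0, 1]].
M⁴ = P·diag(256, 16, 625)·P⁻¹ = [[-482, 0, -369], [0, 16, 0], [2214, 0, 1363]].
The requested entry is -482.

-482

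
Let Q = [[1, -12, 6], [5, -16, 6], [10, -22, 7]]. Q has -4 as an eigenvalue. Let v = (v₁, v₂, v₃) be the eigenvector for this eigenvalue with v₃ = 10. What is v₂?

5

Q + 4I = [[5, -12, 6], [5, -12, 6], [10, -22, 11]].
Solving (Q + 4I)v = 0 gives the eigenspace spanned by (0, 5, 10).
With v₃ = 10, v = (0, 5, 10), so v₂ = 5.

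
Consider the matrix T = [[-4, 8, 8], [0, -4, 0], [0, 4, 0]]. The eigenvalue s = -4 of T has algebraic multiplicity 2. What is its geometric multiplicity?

T + 4I = [[0, 8, 8], [0, 0, 0], [0, 4, 4]].
This matrix has rank 1, so its null space has dimension 3 − 1 = 2.

2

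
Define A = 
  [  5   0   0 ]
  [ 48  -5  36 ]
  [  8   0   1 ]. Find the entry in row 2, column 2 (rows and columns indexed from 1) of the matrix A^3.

Characteristic polynomial: λ^3 - λ^2 - 25λ + 25 = (λ - 5)(λ - 1)(λ + 5), so the eigenvalues are -5, 1, 5.
λ=1: eigenvector (0, 6, 1).
λ=-5: eigenvector (0, 1, 0).
λ=5: eigenvector (1, 12, 2).
P = [[0, 0, 1], [6, 1, 12], [1, 0, 2]], D = diag(1, -5, 5), P⁻¹ = [[-2, 0, 1], [0, 1, -6], [1, 0, 0]].
A³ = P·diag(1, -125, 125)·P⁻¹ = [[125, 0, 0], [1488, -125, 756], [248, 0, 1]].
The requested entry is -125.

-125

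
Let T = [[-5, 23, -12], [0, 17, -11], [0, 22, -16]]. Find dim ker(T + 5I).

1

T + 5I = [[0, 23, -12], [0, 22, -11], [0, 22, -11]].
This matrix has rank 2, so its null space has dimension 3 − 2 = 1.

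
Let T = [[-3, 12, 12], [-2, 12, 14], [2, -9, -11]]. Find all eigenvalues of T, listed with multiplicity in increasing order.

Characteristic polynomial: p(r) = r^3 + 2r^2 - 9r - 18 = (r - 3)(r + 2)(r + 3).
Roots (with multiplicity): -3, -2, 3.

-3, -2, 3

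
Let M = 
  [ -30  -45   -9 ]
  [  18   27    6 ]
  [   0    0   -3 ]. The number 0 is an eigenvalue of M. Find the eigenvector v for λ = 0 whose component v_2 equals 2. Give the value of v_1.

M = [[-30, -45, -9], [18, 27, 6], [0, 0, -3]].
Solving (M)v = 0 gives the eigenspace spanned by (-3, 2, 0).
With v_2 = 2, v = (-3, 2, 0), so v_1 = -3.

-3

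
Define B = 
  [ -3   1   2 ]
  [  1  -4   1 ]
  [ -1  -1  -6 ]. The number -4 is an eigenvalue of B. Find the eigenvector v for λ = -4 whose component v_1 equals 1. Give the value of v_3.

B + 4I = [[1, 1, 2], [1, 0, 1], [-1, -1, -2]].
Solving (B + 4I)v = 0 gives the eigenspace spanned by (1, 1, -1).
With v_1 = 1, v = (1, 1, -1), so v_3 = -1.

-1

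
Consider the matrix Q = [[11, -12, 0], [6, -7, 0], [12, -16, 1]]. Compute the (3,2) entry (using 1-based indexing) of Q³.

Characteristic polynomial: r^3 - 5r^2 - r + 5 = (r - 5)(r - 1)(r + 1), so the eigenvalues are -1, 1, 5.
r=-1: eigenvector (-1, -1, -2).
r=5: eigenvector (2, 1, 2).
r=1: eigenvector (0, 0, 1).
P = [[-1, 2, 0], [-1, 1, 0], [-2, 2, 1]], D = diag(-1, 5, 1), P⁻¹ = [[1, -2, 0], [1, -1, 0], [0, -2, 1]].
Q³ = P·diag(-1, 125, 1)·P⁻¹ = [[251, -252, 0], [126, -127, 0], [252, -256, 1]].
The requested entry is -256.

-256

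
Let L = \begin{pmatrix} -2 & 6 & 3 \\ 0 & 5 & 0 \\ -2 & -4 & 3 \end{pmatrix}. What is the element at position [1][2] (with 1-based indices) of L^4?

Characteristic polynomial: λ^3 - 6λ^2 + 5λ = λ(λ - 5)(λ - 1), so the eigenvalues are 0, 1, 5.
λ=1: eigenvector (1, 0, 1).
λ=5: eigenvector (0, 1, -2).
λ=0: eigenvector (-3, 0, -2).
P = [[1, 0, -3], [0, 1, 0], [1, -2, -2]], D = diag(1, 5, 0), P⁻¹ = [[-2, 6, 3], [0, 1, 0], [-1, 2, 1]].
L⁴ = P·diag(1, 625, 0)·P⁻¹ = [[-2, 6, 3], [0, 625, 0], [-2, -1244, 3]].
The requested entry is 6.

6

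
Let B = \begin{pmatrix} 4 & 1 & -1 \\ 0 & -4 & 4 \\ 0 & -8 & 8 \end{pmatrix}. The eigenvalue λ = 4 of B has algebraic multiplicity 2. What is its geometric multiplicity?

1

B − 4I = [[0, 1, -1], [0, -8, 4], [0, -8, 4]].
This matrix has rank 2, so its null space has dimension 3 − 2 = 1.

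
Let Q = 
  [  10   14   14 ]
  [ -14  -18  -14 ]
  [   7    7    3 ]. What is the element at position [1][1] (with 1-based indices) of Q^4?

Characteristic polynomial: r^3 + 5r^2 - 8r - 48 = (r - 3)(r + 4)^2, so the eigenvalues are -4, -4, 3.
r=-4: eigenvector (1, -1, 0).
r=3: eigenvector (2, -2, 1).
r=-4: eigenvector (0, -1, 1).
P = [[1, 2, 0], [-1, -2, -1], [0, 1, 1]], D = diag(-4, 3, -4), P⁻¹ = [[-1, -2, -2], [1, 1, 1], [-1, -1, 0]].
Q⁴ = P·diag(256, 81, 256)·P⁻¹ = [[-94, -350, -350], [350, 606, 350], [-175, -175, 81]].
The requested entry is -94.

-94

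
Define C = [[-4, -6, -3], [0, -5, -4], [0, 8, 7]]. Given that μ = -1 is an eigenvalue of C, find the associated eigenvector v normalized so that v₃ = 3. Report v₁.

C + 1I = [[-3, -6, -3], [0, -4, -4], [0, 8, 8]].
Solving (C + 1I)v = 0 gives the eigenspace spanned by (3, -3, 3).
With v₃ = 3, v = (3, -3, 3), so v₁ = 3.

3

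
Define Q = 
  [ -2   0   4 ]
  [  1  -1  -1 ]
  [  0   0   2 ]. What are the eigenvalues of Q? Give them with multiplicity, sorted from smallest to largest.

-2, -1, 2

Characteristic polynomial: p(r) = r^3 + r^2 - 4r - 4 = (r - 2)(r + 1)(r + 2).
Roots (with multiplicity): -2, -1, 2.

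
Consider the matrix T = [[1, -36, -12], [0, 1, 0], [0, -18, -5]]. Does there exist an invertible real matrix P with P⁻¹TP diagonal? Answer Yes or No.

Characteristic polynomial: p(s) = s^3 + 3s^2 - 9s + 5 = (s - 1)^2(s + 5).
s = 1 has algebraic multiplicity 2; rank(T − 1I) = 1, so geometric multiplicity = 2.
Every eigenvalue has geometric = algebraic multiplicity, so T is diagonalizable.

Yes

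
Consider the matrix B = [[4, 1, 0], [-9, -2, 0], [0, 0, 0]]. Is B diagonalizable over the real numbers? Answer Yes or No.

Characteristic polynomial: p(r) = r^3 - 2r^2 + r = r(r - 1)^2.
r = 1 has algebraic multiplicity 2; rank(B − 1I) = 2, so geometric multiplicity = 1.
Geometric multiplicity < algebraic multiplicity, so B is not diagonalizable.

No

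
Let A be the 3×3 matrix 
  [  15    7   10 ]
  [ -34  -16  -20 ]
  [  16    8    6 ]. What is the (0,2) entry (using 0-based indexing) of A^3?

Characteristic polynomial: λ^3 - 5λ^2 - 8λ + 12 = (λ - 6)(λ - 1)(λ + 2), so the eigenvalues are -2, 1, 6.
λ=1: eigenvector (1, -2, 0).
λ=-2: eigenvector (1, -1, -1).
λ=6: eigenvector (2, -4, 1).
P = [[1, 1, 2], [-2, -1, -4], [0, -1, 1]], D = diag(1, -2, 6), P⁻¹ = [[-5, -3, -2], [2, 1, 0], [2, 1, 1]].
A³ = P·diag(1, -8, 216)·P⁻¹ = [[843, 421, 430], [-1702, -850, -860], [448, 224, 216]].
The requested entry is 430.

430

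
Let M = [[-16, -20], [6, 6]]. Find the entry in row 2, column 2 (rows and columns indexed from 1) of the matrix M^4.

Characteristic polynomial: r^2 + 10r + 24 = (r + 4)(r + 6), so the eigenvalues are -6, -4.
r=-6: eigenvector (-2, 1).
r=-4: eigenvector (-5, 3).
P = [[-2, -5], [1, 3]], D = diag(-6, -4), P⁻¹ = [[-3, -5], [1, 2]].
M⁴ = P·diag(1296, 256)·P⁻¹ = [[6496, 10400], [-3120, -4944]].
The requested entry is -4944.

-4944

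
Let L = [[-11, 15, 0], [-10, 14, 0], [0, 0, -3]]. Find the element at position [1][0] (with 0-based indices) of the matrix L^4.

-510

Characteristic polynomial: λ^3 - 13λ - 12 = (λ - 4)(λ + 1)(λ + 3), so the eigenvalues are -3, -1, 4.
λ=4: eigenvector (-1, -1, 0).
λ=-1: eigenvector (3, 2, 0).
λ=-3: eigenvector (0, 0, 1).
P = [[-1, 3, 0], [-1, 2, 0], [0, 0, 1]], D = diag(4, -1, -3), P⁻¹ = [[2, -3, 0], [1, -1, 0], [0, 0, 1]].
L⁴ = P·diag(256, 1, 81)·P⁻¹ = [[-509, 765, 0], [-510, 766, 0], [0, 0, 81]].
The requested entry is -510.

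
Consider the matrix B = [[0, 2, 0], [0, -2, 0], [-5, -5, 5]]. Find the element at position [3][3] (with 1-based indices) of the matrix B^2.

25

Characteristic polynomial: r^3 - 3r^2 - 10r = r(r - 5)(r + 2), so the eigenvalues are -2, 0, 5.
r=0: eigenvector (1, 0, 1).
r=5: eigenvector (0, 0, 1).
r=-2: eigenvector (-1, 1, 0).
P = [[1, 0, -1], [0, 0, 1], [1, 1, 0]], D = diag(0, 5, -2), P⁻¹ = [[1, 1, 0], [-1, -1, 1], [0, 1, 0]].
B² = P·diag(0, 25, 4)·P⁻¹ = [[0, -4, 0], [0, 4, 0], [-25, -25, 25]].
The requested entry is 25.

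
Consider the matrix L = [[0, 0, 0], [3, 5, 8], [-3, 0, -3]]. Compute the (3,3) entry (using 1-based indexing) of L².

Characteristic polynomial: s^3 - 2s^2 - 15s = s(s - 5)(s + 3), so the eigenvalues are -3, 0, 5.
s=0: eigenvector (1, 1, -1).
s=5: eigenvector (0, 1, 0).
s=-3: eigenvector (0, -1, 1).
P = [[1, 0, 0], [1, 1, -1], [-1, 0, 1]], D = diag(0, 5, -3), P⁻¹ = [[1, 0, 0], [0, 1, 1], [1, 0, 1]].
L² = P·diag(0, 25, 9)·P⁻¹ = [[0, 0, 0], [-9, 25, 16], [9, 0, 9]].
The requested entry is 9.

9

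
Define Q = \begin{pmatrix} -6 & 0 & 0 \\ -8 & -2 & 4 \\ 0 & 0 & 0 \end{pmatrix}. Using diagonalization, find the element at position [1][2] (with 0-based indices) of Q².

Characteristic polynomial: λ^3 + 8λ^2 + 12λ = λ(λ + 2)(λ + 6), so the eigenvalues are -6, -2, 0.
λ=-6: eigenvector (1, 2, 0).
λ=0: eigenvector (0, 2, 1).
λ=-2: eigenvector (0, 1, 0).
P = [[1, 0, 0], [2, 2, 1], [0, 1, 0]], D = diag(-6, 0, -2), P⁻¹ = [[1, 0, 0], [0, 0, 1], [-2, 1, -2]].
Q² = P·diag(36, 0, 4)·P⁻¹ = [[36, 0, 0], [64, 4, -8], [0, 0, 0]].
The requested entry is -8.

-8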